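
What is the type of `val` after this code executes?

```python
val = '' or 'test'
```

'or' returns first truthy value ('test', which is str)

str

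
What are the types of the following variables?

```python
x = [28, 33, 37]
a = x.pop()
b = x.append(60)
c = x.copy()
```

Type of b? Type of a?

list.append() returns None; list.pop() returns the element (int)

NoneType, int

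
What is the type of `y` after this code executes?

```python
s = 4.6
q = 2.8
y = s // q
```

float // float returns float (floor division preserves float type)

float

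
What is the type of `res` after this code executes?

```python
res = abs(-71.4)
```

abs() of float returns float

float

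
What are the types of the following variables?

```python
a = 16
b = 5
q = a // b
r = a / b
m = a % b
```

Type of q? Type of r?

int // int returns int; int / int returns float

int, float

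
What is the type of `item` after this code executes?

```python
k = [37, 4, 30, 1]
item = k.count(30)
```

list.count() returns int

int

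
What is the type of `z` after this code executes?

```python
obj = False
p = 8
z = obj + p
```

bool + int returns int (False is 0, so 0 + 8 = 8)

int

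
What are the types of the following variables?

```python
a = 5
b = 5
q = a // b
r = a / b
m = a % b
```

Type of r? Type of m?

int / int returns float; int % int returns int

float, int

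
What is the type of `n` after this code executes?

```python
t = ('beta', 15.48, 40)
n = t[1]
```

Index 1 of tuple is 15.48 which is float

float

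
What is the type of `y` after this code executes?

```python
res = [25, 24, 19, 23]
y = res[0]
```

Indexing a list of ints returns int (res[0] = 25)

int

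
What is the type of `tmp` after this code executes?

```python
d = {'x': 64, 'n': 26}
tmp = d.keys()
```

.keys() returns a dict_keys view object

dict_keys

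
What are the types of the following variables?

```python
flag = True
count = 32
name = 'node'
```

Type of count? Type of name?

count is int; name is str

int, str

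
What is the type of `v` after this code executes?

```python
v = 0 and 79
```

'and' returns the first falsy value (0, which is int)

int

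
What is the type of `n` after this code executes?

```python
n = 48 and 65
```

'and' returns the last value when all truthy (65, which is int)

int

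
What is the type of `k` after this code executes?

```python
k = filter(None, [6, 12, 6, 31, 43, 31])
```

filter() returns a filter iterator object

filter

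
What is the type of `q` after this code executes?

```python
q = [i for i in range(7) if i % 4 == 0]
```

A list comprehension [...] produces a list

list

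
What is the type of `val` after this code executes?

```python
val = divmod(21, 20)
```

divmod() returns a tuple (quotient, remainder)

tuple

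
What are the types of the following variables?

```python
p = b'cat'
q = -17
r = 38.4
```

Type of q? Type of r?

q is int; r is float

int, float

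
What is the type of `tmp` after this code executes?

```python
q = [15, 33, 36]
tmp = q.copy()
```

list.copy() returns list

list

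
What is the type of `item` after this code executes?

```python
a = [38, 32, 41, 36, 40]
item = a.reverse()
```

list.reverse() returns None

NoneType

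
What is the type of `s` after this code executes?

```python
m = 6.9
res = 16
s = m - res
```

float - int returns float (6.9 - 16 = -9.1)

float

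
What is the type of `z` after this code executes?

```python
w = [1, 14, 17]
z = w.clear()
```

list.clear() returns None

NoneType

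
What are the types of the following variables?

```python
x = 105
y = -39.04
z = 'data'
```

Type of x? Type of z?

x is int; z is str

int, str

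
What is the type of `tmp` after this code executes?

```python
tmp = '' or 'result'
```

'or' returns first truthy value ('result', which is str)

str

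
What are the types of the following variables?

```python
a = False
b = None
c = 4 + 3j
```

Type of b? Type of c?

b is NoneType; c is complex

NoneType, complex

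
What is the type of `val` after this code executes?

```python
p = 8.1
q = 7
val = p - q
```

float - int returns float (8.1 - 7 = 1.1)

float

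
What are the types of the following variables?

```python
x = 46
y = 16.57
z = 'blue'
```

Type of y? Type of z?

y is float; z is str

float, str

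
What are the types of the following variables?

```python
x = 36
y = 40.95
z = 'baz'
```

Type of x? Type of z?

x is int; z is str

int, str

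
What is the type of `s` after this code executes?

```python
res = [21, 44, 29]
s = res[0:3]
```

Slicing a list always returns a list

list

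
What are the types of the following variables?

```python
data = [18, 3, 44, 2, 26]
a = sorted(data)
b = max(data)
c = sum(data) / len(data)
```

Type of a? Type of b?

sorted() returns list; max of ints returns int

list, int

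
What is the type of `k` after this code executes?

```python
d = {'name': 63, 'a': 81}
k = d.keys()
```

.keys() returns a dict_keys view object

dict_keys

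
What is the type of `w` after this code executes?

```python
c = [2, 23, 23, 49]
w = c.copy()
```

list.copy() returns list

list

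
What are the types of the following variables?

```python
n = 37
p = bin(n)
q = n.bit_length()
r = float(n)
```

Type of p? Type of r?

bin() returns str; float() returns float

str, float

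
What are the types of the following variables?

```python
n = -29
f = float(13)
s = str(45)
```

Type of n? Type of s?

n is int; s is str

int, str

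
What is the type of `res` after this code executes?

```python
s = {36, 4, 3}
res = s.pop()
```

Popping from a set of ints returns int

int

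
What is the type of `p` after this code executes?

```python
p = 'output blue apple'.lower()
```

str.lower() returns str

str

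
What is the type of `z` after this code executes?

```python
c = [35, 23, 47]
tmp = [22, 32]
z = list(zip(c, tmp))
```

list(zip(...)) returns a list of tuples

list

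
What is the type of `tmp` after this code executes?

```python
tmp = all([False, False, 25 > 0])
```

all() returns bool

bool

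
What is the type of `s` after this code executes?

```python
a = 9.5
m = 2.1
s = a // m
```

float // float returns float (floor division preserves float type)

float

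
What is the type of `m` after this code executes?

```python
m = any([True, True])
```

any() returns bool

bool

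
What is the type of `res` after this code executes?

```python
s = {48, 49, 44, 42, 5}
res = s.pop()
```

Popping from a set of ints returns int

int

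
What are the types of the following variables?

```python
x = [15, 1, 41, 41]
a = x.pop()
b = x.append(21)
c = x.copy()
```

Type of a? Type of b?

list.pop() returns the element (int); list.append() returns None

int, NoneType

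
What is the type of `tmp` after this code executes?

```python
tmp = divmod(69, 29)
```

divmod() returns a tuple (quotient, remainder)

tuple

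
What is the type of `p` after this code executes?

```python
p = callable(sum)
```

callable() returns bool

bool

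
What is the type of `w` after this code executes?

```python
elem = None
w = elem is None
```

'is' comparison returns bool

bool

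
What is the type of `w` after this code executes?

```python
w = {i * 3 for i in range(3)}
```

A set comprehension {expr for x in iterable} produces a set

set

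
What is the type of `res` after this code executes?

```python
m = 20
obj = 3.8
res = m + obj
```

int + float returns float (20 + 3.8 = 23.8)

float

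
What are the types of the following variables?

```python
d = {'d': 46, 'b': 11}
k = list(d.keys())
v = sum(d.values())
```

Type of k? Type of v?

list(...) returns list; sum of int values returns int

list, int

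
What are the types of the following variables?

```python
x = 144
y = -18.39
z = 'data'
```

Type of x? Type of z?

x is int; z is str

int, str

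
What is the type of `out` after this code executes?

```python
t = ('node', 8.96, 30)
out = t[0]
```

Index 0 of tuple is 'node' which is str

str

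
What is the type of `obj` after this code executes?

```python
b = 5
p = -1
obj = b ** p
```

int ** negative int returns float

float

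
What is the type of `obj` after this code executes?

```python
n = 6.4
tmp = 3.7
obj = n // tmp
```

float // float returns float (floor division preserves float type)

float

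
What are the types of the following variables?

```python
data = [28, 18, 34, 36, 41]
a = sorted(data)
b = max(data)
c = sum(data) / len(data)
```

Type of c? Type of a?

int / int returns float; sorted() returns list

float, list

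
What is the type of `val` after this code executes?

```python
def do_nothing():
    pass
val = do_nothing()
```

A function with no return statement returns None

NoneType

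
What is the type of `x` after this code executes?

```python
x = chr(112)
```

chr() returns str (single character)

str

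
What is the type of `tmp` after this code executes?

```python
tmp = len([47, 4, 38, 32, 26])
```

len() always returns int

int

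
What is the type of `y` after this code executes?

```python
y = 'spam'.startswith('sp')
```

str.startswith() returns bool

bool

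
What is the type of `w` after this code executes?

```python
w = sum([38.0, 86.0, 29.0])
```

sum() of floats returns float

float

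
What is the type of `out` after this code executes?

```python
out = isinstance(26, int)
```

isinstance() returns bool

bool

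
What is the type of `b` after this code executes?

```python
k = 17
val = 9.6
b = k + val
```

int + float returns float (17 + 9.6 = 26.6)

float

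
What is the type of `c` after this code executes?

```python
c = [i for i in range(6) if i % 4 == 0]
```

A list comprehension [...] produces a list

list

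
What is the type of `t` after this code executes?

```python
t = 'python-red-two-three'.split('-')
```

str.split() returns list

list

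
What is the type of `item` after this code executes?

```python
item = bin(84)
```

bin() returns str representation

str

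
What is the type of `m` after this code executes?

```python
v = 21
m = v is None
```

'is' comparison returns bool

bool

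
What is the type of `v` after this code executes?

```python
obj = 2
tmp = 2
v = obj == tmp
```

Equality comparison returns bool

bool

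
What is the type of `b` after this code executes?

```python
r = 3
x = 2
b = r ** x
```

int ** positive int returns int (3 ** 2 = 9)

int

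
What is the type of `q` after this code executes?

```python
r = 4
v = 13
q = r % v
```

int % int returns int (4 % 13 = 4)

int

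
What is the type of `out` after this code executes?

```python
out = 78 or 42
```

'or' returns the first truthy value (78, which is int)

int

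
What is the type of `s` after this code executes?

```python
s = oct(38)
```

oct() returns str representation

str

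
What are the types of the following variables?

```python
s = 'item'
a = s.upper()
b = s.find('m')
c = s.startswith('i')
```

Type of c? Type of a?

str.startswith() returns bool; str.upper() returns str

bool, str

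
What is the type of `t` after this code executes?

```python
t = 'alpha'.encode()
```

str.encode() returns bytes

bytes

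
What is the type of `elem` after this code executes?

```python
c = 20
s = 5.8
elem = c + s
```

int + float returns float (20 + 5.8 = 25.8)

float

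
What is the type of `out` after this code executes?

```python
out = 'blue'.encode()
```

str.encode() returns bytes

bytes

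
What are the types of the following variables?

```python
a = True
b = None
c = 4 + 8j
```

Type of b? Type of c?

b is NoneType; c is complex

NoneType, complex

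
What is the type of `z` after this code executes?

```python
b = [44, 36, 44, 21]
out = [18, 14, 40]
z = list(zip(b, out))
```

list(zip(...)) returns a list of tuples

list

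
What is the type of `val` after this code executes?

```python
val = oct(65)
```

oct() returns str representation

str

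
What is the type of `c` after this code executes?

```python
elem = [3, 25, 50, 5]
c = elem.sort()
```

list.sort() returns None (sorts in place)

NoneType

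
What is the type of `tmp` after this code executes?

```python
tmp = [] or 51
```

'or' returns first truthy value (51, which is int)

int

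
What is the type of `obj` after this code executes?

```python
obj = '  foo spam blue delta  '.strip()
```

str.strip() returns str

str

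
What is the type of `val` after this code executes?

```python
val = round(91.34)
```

round() with no ndigits arg returns int

int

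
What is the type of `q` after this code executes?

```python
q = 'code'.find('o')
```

str.find() returns int (index, or -1)

int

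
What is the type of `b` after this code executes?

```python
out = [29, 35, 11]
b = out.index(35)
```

list.index() returns int

int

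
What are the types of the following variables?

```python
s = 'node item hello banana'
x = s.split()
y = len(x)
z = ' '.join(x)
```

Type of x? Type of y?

str.split() returns list; len() returns int

list, int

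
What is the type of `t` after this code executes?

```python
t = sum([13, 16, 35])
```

sum() of ints returns int

int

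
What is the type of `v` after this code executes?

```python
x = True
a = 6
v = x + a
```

bool + int returns int (True is 1, so 1 + 6 = 7)

int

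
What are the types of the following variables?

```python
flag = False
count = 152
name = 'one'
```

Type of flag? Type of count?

flag is bool; count is int

bool, int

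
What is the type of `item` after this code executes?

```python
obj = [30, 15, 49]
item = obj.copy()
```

list.copy() returns list

list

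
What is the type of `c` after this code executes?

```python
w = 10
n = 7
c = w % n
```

int % int returns int (10 % 7 = 3)

int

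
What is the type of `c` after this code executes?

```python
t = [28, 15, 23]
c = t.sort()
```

list.sort() returns None (sorts in place)

NoneType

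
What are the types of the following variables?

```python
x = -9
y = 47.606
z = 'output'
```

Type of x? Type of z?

x is int; z is str

int, str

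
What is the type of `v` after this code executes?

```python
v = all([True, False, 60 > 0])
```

all() returns bool

bool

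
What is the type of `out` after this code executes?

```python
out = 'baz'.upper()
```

str.upper() returns str

str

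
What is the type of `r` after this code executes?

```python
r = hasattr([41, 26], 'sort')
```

hasattr() returns bool

bool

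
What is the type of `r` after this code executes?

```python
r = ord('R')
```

ord() returns int (Unicode code point)

int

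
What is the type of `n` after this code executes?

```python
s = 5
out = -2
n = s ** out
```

int ** negative int returns float

float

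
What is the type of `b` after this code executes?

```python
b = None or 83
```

'or' with None returns the other value (83, int)

int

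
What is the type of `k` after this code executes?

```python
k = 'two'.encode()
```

str.encode() returns bytes

bytes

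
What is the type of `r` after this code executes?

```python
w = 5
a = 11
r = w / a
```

int / int always returns float in Python 3 (5 / 11 = 0.454545)

float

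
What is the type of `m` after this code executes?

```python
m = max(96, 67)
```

max() of ints returns int

int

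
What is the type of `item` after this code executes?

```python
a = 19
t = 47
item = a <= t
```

Comparison operators return bool

bool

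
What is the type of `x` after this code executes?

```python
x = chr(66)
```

chr() returns str (single character)

str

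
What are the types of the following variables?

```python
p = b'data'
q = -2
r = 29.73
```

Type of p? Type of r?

p is bytes; r is float

bytes, float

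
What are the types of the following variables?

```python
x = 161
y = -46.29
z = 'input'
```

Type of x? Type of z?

x is int; z is str

int, str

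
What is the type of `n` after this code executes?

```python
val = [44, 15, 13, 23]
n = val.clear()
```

list.clear() returns None

NoneType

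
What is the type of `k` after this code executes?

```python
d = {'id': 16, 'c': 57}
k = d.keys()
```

.keys() returns a dict_keys view object

dict_keys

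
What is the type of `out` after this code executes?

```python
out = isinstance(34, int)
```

isinstance() returns bool

bool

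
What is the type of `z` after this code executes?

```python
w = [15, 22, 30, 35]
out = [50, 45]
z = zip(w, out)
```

zip() returns a zip iterator object

zip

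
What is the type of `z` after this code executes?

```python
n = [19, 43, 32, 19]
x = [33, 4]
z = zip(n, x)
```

zip() returns a zip iterator object

zip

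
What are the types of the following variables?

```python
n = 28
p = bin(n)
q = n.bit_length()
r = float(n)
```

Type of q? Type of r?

int.bit_length() returns int; float() returns float

int, float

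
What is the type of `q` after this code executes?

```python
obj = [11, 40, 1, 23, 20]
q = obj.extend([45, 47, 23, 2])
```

list.extend() returns None

NoneType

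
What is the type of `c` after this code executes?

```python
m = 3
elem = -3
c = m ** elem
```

int ** negative int returns float

float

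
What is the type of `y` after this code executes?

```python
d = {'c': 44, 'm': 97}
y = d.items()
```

dict.items() returns a dict_items view

dict_items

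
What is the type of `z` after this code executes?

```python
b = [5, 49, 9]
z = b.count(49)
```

list.count() returns int

int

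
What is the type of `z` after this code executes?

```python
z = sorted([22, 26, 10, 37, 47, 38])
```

sorted() always returns list

list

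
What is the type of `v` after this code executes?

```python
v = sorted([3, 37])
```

sorted() always returns list

list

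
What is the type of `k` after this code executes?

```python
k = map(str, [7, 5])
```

map() returns a map iterator object

map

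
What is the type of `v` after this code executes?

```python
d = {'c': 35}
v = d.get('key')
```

dict.get() returns None when key 'key' is not found and no default given

NoneType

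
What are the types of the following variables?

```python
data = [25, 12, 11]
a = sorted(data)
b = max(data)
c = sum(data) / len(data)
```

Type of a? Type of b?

sorted() returns list; max of ints returns int

list, int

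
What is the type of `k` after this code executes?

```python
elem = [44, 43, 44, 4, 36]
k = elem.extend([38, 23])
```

list.extend() returns None

NoneType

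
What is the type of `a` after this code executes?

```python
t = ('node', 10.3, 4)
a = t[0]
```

Index 0 of tuple is 'node' which is str

str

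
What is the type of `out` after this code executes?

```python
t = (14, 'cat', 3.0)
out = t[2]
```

Index 2 of tuple is 3.0 which is float

float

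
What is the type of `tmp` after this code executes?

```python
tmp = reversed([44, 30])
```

reversed() on a list returns a list_reverseiterator

list_reverseiterator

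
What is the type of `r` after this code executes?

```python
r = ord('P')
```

ord() returns int (Unicode code point)

int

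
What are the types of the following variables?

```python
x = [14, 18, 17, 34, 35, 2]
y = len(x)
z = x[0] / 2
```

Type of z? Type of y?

int / int returns float; len() returns int

float, int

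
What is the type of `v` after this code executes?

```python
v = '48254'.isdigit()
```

str.isdigit() returns bool

bool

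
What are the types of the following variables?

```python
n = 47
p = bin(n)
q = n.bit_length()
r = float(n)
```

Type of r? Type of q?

float() returns float; int.bit_length() returns int

float, int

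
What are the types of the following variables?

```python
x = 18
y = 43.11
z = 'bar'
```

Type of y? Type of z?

y is float; z is str

float, str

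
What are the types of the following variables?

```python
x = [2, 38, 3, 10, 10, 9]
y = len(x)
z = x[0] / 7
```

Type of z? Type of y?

int / int returns float; len() returns int

float, int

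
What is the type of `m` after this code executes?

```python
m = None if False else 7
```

Ternary: condition is False, else branch (7) taken → int

int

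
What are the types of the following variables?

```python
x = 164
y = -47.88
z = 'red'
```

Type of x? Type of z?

x is int; z is str

int, str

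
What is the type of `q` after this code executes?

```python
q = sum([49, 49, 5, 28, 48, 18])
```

sum() of ints returns int

int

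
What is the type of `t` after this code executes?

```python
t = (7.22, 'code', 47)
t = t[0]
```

Index 0 of tuple is 7.22 which is float

float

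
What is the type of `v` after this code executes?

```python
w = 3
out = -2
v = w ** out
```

int ** negative int returns float

float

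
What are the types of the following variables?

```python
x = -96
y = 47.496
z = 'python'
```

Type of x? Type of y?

x is int; y is float

int, float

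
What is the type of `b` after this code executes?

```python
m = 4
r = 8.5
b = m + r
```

int + float returns float (4 + 8.5 = 12.5)

float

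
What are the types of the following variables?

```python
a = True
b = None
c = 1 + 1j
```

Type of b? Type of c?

b is NoneType; c is complex

NoneType, complex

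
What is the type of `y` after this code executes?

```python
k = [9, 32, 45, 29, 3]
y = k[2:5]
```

Slicing a list always returns a list

list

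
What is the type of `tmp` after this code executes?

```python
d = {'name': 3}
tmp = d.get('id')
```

dict.get() returns None when key 'id' is not found and no default given

NoneType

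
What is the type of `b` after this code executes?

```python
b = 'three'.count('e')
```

str.count() returns int

int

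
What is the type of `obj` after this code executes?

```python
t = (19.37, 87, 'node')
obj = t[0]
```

Index 0 of tuple is 19.37 which is float

float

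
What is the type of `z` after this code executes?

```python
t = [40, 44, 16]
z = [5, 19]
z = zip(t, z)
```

zip() returns a zip iterator object

zip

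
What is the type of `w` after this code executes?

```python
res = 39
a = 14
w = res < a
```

Comparison operators return bool

bool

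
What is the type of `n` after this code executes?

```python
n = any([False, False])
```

any() returns bool

bool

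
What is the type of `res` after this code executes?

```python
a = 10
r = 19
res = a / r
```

int / int always returns float in Python 3 (10 / 19 = 0.526316)

float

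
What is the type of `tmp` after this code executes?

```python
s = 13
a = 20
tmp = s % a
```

int % int returns int (13 % 20 = 13)

int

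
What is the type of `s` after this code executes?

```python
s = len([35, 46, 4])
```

len() always returns int

int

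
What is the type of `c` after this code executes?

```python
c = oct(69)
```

oct() returns str representation

str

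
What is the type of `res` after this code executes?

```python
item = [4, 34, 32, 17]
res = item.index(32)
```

list.index() returns int

int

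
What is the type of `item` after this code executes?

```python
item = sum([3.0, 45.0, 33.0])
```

sum() of floats returns float

float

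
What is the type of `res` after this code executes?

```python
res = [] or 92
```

'or' returns first truthy value (92, which is int)

int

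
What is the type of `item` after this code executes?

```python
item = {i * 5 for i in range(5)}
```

A set comprehension {expr for x in iterable} produces a set

set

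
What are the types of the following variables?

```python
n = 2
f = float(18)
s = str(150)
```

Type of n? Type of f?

n is int; f is float

int, float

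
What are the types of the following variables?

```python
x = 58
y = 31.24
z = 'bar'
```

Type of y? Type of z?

y is float; z is str

float, str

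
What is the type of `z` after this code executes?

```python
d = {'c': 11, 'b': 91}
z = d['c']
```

Accessing dict[str, int] with key 'c' returns int value 11

int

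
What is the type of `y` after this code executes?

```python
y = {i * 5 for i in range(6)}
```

A set comprehension {expr for x in iterable} produces a set

set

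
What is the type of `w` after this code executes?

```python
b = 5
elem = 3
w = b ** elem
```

int ** positive int returns int (5 ** 3 = 125)

int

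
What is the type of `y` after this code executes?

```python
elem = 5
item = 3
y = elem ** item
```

int ** positive int returns int (5 ** 3 = 125)

int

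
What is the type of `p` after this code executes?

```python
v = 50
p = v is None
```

'is' comparison returns bool

bool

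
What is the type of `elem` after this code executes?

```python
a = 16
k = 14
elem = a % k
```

int % int returns int (16 % 14 = 2)

int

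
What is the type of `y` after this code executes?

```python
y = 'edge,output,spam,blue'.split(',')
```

str.split() returns list

list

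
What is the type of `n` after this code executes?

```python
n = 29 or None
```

'or' returns first truthy value (29, int)

int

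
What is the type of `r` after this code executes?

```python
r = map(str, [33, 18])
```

map() returns a map iterator object

map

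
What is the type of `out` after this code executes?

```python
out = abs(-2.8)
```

abs() of float returns float

float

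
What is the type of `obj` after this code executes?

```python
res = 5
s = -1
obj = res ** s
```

int ** negative int returns float

float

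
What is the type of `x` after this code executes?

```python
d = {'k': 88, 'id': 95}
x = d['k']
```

Accessing dict[str, int] with key 'k' returns int value 88

int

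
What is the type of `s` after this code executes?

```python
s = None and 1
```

'and' returns first falsy value (None)

NoneType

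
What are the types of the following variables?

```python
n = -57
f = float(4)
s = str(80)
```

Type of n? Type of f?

n is int; f is float

int, float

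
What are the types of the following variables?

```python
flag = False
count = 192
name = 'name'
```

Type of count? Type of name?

count is int; name is str

int, str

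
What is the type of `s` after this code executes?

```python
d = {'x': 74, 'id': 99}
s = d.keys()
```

.keys() returns a dict_keys view object

dict_keys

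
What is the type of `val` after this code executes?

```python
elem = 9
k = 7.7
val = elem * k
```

int * float returns float (9 * 7.7 = 69.3)

float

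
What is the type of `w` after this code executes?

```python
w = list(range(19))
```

list(range(...)) returns list

list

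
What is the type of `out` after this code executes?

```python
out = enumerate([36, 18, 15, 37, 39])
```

enumerate() returns an enumerate iterator object

enumerate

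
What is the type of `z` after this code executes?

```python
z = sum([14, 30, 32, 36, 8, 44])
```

sum() of ints returns int

int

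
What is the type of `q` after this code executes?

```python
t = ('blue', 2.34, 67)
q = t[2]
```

Index 2 of tuple is 67 which is int

int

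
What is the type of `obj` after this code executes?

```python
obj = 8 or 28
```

'or' returns the first truthy value (8, which is int)

int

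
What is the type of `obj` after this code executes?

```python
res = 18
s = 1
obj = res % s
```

int % int returns int (18 % 1 = 0)

int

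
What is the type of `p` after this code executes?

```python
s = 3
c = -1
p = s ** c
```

int ** negative int returns float

float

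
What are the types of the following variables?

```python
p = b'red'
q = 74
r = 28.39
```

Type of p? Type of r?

p is bytes; r is float

bytes, float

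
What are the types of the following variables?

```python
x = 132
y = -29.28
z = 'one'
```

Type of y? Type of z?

y is float; z is str

float, str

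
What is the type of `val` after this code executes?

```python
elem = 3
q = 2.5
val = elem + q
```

int + float returns float (3 + 2.5 = 5.5)

float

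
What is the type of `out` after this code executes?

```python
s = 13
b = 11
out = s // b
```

int // int returns int (13 // 11 = 1)

int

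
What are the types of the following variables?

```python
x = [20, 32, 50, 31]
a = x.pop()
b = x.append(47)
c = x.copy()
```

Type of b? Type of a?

list.append() returns None; list.pop() returns the element (int)

NoneType, int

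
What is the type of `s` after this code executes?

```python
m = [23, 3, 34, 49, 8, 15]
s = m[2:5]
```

Slicing a list always returns a list

list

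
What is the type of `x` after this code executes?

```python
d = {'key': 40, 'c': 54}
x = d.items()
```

dict.items() returns a dict_items view

dict_items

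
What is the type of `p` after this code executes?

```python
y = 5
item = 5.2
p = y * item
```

int * float returns float (5 * 5.2 = 26.0)

float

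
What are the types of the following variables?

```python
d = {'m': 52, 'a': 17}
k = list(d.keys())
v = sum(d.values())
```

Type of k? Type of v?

list(...) returns list; sum of int values returns int

list, int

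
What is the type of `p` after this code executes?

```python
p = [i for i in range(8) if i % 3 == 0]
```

A list comprehension [...] produces a list

list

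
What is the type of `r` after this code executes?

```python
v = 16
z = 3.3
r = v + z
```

int + float returns float (16 + 3.3 = 19.3)

float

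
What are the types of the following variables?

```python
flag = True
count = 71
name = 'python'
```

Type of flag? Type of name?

flag is bool; name is str

bool, str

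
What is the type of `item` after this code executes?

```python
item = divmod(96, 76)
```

divmod() returns a tuple (quotient, remainder)

tuple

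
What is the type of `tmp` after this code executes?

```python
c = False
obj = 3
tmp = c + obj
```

bool + int returns int (False is 0, so 0 + 3 = 3)

int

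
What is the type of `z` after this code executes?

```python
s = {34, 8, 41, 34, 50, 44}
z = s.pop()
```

Popping from a set of ints returns int

int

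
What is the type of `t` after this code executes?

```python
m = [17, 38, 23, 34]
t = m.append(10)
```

list.append() returns None (mutates in place)

NoneType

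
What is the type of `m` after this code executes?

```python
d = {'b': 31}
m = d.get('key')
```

dict.get() returns None when key 'key' is not found and no default given

NoneType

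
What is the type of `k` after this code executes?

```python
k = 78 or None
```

'or' returns first truthy value (78, int)

int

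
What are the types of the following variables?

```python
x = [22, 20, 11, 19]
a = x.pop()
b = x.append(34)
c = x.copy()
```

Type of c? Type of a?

list.copy() returns list; list.pop() returns the element (int)

list, int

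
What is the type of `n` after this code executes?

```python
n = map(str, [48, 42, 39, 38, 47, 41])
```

map() returns a map iterator object

map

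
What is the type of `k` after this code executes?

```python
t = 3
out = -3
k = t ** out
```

int ** negative int returns float

float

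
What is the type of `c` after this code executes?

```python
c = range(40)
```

range() returns a range object

range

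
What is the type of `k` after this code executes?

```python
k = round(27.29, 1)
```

round() with ndigits arg returns float

float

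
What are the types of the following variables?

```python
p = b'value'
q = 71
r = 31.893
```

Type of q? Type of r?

q is int; r is float

int, float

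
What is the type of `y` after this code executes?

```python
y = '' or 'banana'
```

'or' returns first truthy value ('banana', which is str)

str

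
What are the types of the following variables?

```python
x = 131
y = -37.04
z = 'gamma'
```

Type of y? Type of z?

y is float; z is str

float, str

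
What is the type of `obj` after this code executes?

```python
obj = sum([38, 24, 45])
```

sum() of ints returns int

int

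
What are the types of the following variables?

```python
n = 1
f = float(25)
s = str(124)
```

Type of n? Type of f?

n is int; f is float

int, float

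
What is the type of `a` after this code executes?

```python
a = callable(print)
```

callable() returns bool

bool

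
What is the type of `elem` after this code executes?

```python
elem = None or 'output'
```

'or' with None returns the other value ('output', str)

str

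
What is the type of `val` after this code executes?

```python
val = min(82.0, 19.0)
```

min() of floats returns float

float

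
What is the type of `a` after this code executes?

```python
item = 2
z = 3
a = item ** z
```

int ** positive int returns int (2 ** 3 = 8)

int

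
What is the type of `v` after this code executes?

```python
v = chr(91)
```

chr() returns str (single character)

str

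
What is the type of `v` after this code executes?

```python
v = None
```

None has type NoneType

NoneType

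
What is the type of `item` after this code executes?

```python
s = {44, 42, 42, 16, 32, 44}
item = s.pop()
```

Popping from a set of ints returns int

int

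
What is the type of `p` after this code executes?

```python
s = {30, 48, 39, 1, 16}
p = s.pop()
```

Popping from a set of ints returns int

int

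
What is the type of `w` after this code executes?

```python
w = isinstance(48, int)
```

isinstance() returns bool

bool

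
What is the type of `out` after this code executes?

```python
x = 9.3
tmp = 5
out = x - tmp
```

float - int returns float (9.3 - 5 = 4.3)

float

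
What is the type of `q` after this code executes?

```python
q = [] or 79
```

'or' returns first truthy value (79, which is int)

int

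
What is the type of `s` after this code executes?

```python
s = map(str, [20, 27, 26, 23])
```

map() returns a map iterator object

map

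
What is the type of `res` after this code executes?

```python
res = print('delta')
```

print() returns None

NoneType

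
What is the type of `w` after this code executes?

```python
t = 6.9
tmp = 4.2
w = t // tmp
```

float // float returns float (floor division preserves float type)

float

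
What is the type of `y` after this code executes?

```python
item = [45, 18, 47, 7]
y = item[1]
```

Indexing a list of ints returns int (item[1] = 18)

int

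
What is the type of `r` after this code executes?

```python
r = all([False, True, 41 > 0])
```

all() returns bool

bool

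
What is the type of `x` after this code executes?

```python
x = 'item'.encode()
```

str.encode() returns bytes

bytes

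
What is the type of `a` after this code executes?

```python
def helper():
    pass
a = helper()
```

A function with no return statement returns None

NoneType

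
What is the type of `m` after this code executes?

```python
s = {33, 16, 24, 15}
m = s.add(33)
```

set.add() returns None (mutates in place)

NoneType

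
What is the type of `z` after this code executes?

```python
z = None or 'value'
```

'or' with None returns the other value ('value', str)

str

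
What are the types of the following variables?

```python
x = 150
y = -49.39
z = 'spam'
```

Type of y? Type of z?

y is float; z is str

float, str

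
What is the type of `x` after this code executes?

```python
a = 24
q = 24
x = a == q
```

Equality comparison returns bool

bool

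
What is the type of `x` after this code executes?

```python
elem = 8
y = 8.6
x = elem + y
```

int + float returns float (8 + 8.6 = 16.6)

float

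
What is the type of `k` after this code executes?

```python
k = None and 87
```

'and' returns first falsy value (None)

NoneType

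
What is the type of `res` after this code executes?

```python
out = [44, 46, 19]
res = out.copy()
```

list.copy() returns list

list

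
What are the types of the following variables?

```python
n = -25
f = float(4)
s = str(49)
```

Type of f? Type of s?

f is float; s is str

float, str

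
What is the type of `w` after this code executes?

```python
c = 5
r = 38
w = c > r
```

Comparison operators return bool

bool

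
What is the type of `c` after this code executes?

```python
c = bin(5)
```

bin() returns str representation

str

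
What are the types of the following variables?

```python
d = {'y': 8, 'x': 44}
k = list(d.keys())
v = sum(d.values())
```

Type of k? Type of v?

list(...) returns list; sum of int values returns int

list, int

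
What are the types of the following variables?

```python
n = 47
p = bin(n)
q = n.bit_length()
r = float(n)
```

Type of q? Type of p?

int.bit_length() returns int; bin() returns str

int, str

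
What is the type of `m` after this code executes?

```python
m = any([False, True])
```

any() returns bool

bool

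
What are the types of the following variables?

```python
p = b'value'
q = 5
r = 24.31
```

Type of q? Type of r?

q is int; r is float

int, float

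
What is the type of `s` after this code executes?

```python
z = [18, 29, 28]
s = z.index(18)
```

list.index() returns int

int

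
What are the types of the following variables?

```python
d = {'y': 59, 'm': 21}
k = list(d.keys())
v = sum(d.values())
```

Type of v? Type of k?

sum of int values returns int; list(...) returns list

int, list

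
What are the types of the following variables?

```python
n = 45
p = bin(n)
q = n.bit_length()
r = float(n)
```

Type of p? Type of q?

bin() returns str; int.bit_length() returns int

str, int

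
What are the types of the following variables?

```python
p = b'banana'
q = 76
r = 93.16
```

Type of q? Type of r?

q is int; r is float

int, float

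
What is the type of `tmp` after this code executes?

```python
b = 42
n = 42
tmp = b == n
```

Equality comparison returns bool

bool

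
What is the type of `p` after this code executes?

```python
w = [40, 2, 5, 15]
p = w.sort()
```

list.sort() returns None (sorts in place)

NoneType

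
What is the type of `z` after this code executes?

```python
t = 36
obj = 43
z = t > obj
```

Comparison operators return bool

bool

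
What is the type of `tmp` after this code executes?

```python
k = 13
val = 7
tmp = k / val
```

int / int always returns float in Python 3 (13 / 7 = 1.85714)

float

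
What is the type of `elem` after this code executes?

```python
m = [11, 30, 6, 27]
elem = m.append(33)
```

list.append() returns None (mutates in place)

NoneType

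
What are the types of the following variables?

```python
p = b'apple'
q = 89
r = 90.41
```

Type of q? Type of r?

q is int; r is float

int, float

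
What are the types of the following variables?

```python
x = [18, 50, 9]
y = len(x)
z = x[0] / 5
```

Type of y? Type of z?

len() returns int; int / int returns float

int, float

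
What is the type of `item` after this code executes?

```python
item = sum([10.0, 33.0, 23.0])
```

sum() of floats returns float

float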